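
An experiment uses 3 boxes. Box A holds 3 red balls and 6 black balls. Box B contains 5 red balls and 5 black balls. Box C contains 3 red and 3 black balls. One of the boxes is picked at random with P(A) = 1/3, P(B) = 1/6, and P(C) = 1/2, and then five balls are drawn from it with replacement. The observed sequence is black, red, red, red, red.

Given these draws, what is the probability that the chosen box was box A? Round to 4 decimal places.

0.1164

The likelihood of the observed sequence under each hypothesis: P(data | box A) = (6/9)(3/9)(3/9)(3/9)(3/9) = 0.0082305; P(data | box B) = (5/10)(5/10)(5/10)(5/10)(5/10) = 0.03125; P(data | box C) = (3/6)(3/6)(3/6)(3/6)(3/6) = 0.03125.
Weighting by the prior gives 1/3 · 0.0082305 = 0.0027435, 1/6 · 0.03125 = 0.0052083, 1/2 · 0.03125 = 0.015625; these sum to 0.023577.
Therefore the posterior P(box A | data) = (0.0027435) / (0.023577) = 0.11636.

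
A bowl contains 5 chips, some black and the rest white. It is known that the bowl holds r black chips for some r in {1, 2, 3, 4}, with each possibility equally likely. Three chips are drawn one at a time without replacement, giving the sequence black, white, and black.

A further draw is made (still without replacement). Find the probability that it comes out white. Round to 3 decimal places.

For each hypothesis, P(data | H) works out to: P(data | r = 1) = (1/5)(4/4)(0/3) = 0; P(data | r = 2) = (2/5)(3/4)(1/3) = 1/10; P(data | r = 3) = (3/5)(2/4)(2/3) = 1/5; P(data | r = 4) = (4/5)(1/4)(3/3) = 1/5.
Weighting by the prior gives 1/4 · 0 = 0, 1/4 · 1/10 = 1/40, 1/4 · 1/5 = 1/20, 1/4 · 1/5 = 1/20; summing to 1/8.
The posterior is then P(r = 1 | data) = 0, P(r = 2 | data) = 1/5, P(r = 3 | data) = 2/5, P(r = 4 | data) = 2/5.
The predictive probability is P(white next | data) = (1)(1/5) + (1/2)(2/5) + (0)(2/5) = 2/5.

0.400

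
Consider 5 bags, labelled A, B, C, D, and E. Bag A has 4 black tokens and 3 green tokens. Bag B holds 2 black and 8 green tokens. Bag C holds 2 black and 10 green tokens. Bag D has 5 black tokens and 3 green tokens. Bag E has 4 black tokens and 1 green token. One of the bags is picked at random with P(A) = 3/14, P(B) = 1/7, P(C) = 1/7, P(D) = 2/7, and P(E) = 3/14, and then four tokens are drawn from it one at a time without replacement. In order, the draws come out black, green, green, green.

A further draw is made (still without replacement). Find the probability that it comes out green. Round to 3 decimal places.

0.652

Under each hypothesis, the probability of the observed sequence is: P(data | bag A) = (4/7)(3/6)(2/5)(1/4) = 0.028571; P(data | bag B) = (2/10)(8/9)(7/8)(6/7) = 0.13333; P(data | bag C) = (2/12)(10/11)(9/10)(8/9) = 0.12121; P(data | bag D) = (5/8)(3/7)(2/6)(1/5) = 0.017857; P(data | bag E) = (4/5)(1/4)(0/3) = 0.
The prior-weighted likelihoods are 3/14 · 0.028571 = 0.0061224, 1/7 · 0.13333 = 0.019048, 1/7 · 0.12121 = 0.017316, 2/7 · 0.017857 = 0.005102, 3/14 · 0 = 0; with total 0.047588.
Normalising, the posterior is P(bag A | data) = 0.12865, P(bag B | data) = 0.40026, P(bag C | data) = 0.36387, P(bag D | data) = 0.10721, P(bag E | data) = 0.
So P(green next | data) = Σ P(green next | H) P(H | data) = (0)(0.12865) + (5/6)(0.40026) + (7/8)(0.36387) + (0)(0.10721) = 0.65194.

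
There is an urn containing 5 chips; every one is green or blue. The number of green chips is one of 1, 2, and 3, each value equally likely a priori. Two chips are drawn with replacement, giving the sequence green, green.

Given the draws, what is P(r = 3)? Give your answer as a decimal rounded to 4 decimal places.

0.6429

The likelihood of the observed sequence under each hypothesis: P(data | r = 1) = (1/5)(1/5) = 1/25; P(data | r = 2) = (2/5)(2/5) = 4/25; P(data | r = 3) = (3/5)(3/5) = 9/25.
Weighting by the prior gives 1/3 · 1/25 = 1/75, 1/3 · 4/25 = 4/75, 1/3 · 9/25 = 3/25; these sum to 14/75.
Therefore the posterior P(r = 3 | data) = (3/25) / (14/75) = 9/14.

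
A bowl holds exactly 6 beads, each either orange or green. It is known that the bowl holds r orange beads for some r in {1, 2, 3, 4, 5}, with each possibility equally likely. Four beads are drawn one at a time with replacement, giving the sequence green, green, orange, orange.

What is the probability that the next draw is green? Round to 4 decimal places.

For each hypothesis, P(data | H) works out to: P(data | r = 1) = (5/6)(5/6)(1/6)(1/6) = 0.01929; P(data | r = 2) = (4/6)(4/6)(2/6)(2/6) = 0.049383; P(data | r = 3) = (3/6)(3/6)(3/6)(3/6) = 0.0625; P(data | r = 4) = (2/6)(2/6)(4/6)(4/6) = 0.049383; P(data | r = 5) = (1/6)(1/6)(5/6)(5/6) = 0.01929.
Multiplying each by its prior: 1/5 · 0.01929 = 0.003858, 1/5 · 0.049383 = 0.0098765, 1/5 · 0.0625 = 0.0125, 1/5 · 0.049383 = 0.0098765, 1/5 · 0.01929 = 0.003858; these sum to 0.039969.
Normalising, the posterior is P(r = 1 | data) = 0.096525, P(r = 2 | data) = 0.2471, P(r = 3 | data) = 0.31274, P(r = 4 | data) = 0.2471, P(r = 5 | data) = 0.096525.
So P(green next | data) = Σ P(green next | H) P(H | data) = (5/6)(0.096525) + (2/3)(0.2471) + (1/2)(0.31274) + (1/3)(0.2471) + (1/6)(0.096525) = 0.5.

0.5000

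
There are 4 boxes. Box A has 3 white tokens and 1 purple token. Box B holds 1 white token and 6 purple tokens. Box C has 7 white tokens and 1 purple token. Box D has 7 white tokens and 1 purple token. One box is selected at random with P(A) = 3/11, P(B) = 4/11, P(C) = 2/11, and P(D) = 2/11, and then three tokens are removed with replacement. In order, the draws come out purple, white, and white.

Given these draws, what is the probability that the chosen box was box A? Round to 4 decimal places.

0.4823

Compute the likelihood of the observed sequence for each case: P(data | box A) = (1/4)(3/4)(3/4) = 0.14062; P(data | box B) = (6/7)(1/7)(1/7) = 0.017493; P(data | box C) = (1/8)(7/8)(7/8) = 0.095703; P(data | box D) = (1/8)(7/8)(7/8) = 0.095703.
The prior-weighted likelihoods are 3/11 · 0.14062 = 0.038352, 4/11 · 0.017493 = 0.006361, 2/11 · 0.095703 = 0.017401, 2/11 · 0.095703 = 0.017401; these sum to 0.079514.
Hence P(box A | data) = (0.038352) / (0.079514) = 0.48233.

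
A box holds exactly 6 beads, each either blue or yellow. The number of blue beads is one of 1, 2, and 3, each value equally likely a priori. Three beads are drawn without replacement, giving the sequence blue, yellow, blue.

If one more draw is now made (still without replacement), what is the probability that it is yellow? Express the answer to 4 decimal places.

0.7692

The likelihood of the observed sequence under each hypothesis: P(data | r = 1) = (1/6)(5/5)(0/4) = 0; P(data | r = 2) = (2/6)(4/5)(1/4) = 1/15; P(data | r = 3) = (3/6)(3/5)(2/4) = 3/20.
The prior-weighted likelihoods are 1/3 · 0 = 0, 1/3 · 1/15 = 1/45, 1/3 · 3/20 = 1/20; these sum to 13/180.
The posterior is then P(r = 1 | data) = 0, P(r = 2 | data) = 4/13, P(r = 3 | data) = 9/13.
Averaging over the posterior, P(yellow next | data) = (1)(4/13) + (2/3)(9/13) = 10/13.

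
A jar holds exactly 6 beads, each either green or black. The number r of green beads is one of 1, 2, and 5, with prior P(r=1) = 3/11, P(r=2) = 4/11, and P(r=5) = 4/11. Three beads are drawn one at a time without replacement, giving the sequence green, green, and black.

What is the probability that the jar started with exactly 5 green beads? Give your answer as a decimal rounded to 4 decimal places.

0.7143

Under each hypothesis, the probability of the observed sequence is: P(data | r = 1) = (1/6)(0/5) = 0; P(data | r = 2) = (2/6)(1/5)(4/4) = 1/15; P(data | r = 5) = (5/6)(4/5)(1/4) = 1/6.
Weighting by the prior gives 3/11 · 0 = 0, 4/11 · 1/15 = 4/165, 4/11 · 1/6 = 2/33; summing to 14/165.
So P(r = 5 | data) = (2/33) / (14/165) = 5/7.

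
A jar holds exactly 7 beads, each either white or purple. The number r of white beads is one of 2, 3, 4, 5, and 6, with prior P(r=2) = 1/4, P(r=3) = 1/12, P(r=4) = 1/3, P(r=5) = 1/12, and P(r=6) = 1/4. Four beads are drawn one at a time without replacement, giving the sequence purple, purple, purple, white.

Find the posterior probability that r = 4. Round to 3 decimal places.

0.182

For each hypothesis, P(data | H) works out to: P(data | r = 2) = (5/7)(4/6)(3/5)(2/4) = 1/7; P(data | r = 3) = (4/7)(3/6)(2/5)(3/4) = 3/35; P(data | r = 4) = (3/7)(2/6)(1/5)(4/4) = 1/35; P(data | r = 5) = (2/7)(1/6)(0/5) = 0; P(data | r = 6) = (1/7)(0/6) = 0.
Weighting by the prior gives 1/4 · 1/7 = 1/28, 1/12 · 3/35 = 1/140, 1/3 · 1/35 = 1/105, 1/12 · 0 = 0, 1/4 · 0 = 0; these sum to 11/210.
Hence P(r = 4 | data) = (1/105) / (11/210) = 2/11.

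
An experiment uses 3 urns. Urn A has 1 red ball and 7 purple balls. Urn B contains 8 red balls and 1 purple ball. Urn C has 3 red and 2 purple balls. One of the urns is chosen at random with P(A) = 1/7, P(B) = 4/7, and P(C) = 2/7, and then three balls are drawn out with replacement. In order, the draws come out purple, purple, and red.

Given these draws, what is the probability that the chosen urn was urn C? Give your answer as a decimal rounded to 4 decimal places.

Compute the likelihood of the observed sequence for each case: P(data | urn A) = (7/8)(7/8)(1/8) = 0.095703; P(data | urn B) = (1/9)(1/9)(8/9) = 0.010974; P(data | urn C) = (2/5)(2/5)(3/5) = 0.096.
Multiplying each by its prior: 1/7 · 0.095703 = 0.013672, 4/7 · 0.010974 = 0.0062708, 2/7 · 0.096 = 0.027429; with total 0.047371.
Hence P(urn C | data) = (0.027429) / (0.047371) = 0.57901.

0.5790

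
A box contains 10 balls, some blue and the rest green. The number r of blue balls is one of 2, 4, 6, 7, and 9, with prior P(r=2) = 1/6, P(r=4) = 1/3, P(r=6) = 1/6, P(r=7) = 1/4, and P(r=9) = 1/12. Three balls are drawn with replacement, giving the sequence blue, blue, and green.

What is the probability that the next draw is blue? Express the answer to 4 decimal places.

For each hypothesis, P(data | H) works out to: P(data | r = 2) = (2/10)(2/10)(8/10) = 0.032; P(data | r = 4) = (4/10)(4/10)(6/10) = 0.096; P(data | r = 6) = (6/10)(6/10)(4/10) = 0.144; P(data | r = 7) = (7/10)(7/10)(3/10) = 0.147; P(data | r = 9) = (9/10)(9/10)(1/10) = 0.081.
Weighting by the prior gives 1/6 · 0.032 = 0.0053333, 1/3 · 0.096 = 0.032, 1/6 · 0.144 = 0.024, 1/4 · 0.147 = 0.03675, 1/12 · 0.081 = 0.00675; with total 0.10483.
The posterior is then P(r = 2 | data) = 0.050874, P(r = 4 | data) = 0.30525, P(r = 6 | data) = 0.22893, P(r = 7 | data) = 0.35056, P(r = 9 | data) = 0.064388.
So P(blue next | data) = Σ P(blue next | H) P(H | data) = (1/5)(0.050874) + (2/5)(0.30525) + (3/5)(0.22893) + (7/10)(0.35056) + (9/10)(0.064388) = 0.57297.

0.5730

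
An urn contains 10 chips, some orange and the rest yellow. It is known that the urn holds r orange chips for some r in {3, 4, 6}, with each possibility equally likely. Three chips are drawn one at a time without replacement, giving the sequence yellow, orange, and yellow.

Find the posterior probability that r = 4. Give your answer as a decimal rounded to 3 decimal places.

0.377

For each hypothesis, P(data | H) works out to: P(data | r = 3) = (7/10)(3/9)(6/8) = 7/40; P(data | r = 4) = (6/10)(4/9)(5/8) = 1/6; P(data | r = 6) = (4/10)(6/9)(3/8) = 1/10.
Multiplying each by its prior: 1/3 · 7/40 = 7/120, 1/3 · 1/6 = 1/18, 1/3 · 1/10 = 1/30; with total 53/360.
Hence P(r = 4 | data) = (1/18) / (53/360) = 20/53.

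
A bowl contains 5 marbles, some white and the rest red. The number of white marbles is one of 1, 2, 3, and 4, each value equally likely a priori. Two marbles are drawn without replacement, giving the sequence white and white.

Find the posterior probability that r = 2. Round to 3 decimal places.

For each hypothesis, P(data | H) works out to: P(data | r = 1) = (1/5)(0/4) = 0; P(data | r = 2) = (2/5)(1/4) = 1/10; P(data | r = 3) = (3/5)(2/4) = 3/10; P(data | r = 4) = (4/5)(3/4) = 3/5.
The prior-weighted likelihoods are 1/4 · 0 = 0, 1/4 · 1/10 = 1/40, 1/4 · 3/10 = 3/40, 1/4 · 3/5 = 3/20; these sum to 1/4.
By Bayes' rule, P(r = 2 | data) = (1/40) / (1/4) = 1/10.

0.100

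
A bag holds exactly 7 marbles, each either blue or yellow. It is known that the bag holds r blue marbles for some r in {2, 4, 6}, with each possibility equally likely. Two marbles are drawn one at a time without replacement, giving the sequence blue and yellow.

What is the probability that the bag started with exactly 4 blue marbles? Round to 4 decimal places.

0.4286

Compute the likelihood of the observed sequence for each case: P(data | r = 2) = (2/7)(5/6) = 5/21; P(data | r = 4) = (4/7)(3/6) = 2/7; P(data | r = 6) = (6/7)(1/6) = 1/7.
Weighting by the prior gives 1/3 · 5/21 = 5/63, 1/3 · 2/7 = 2/21, 1/3 · 1/7 = 1/21; summing to 2/9.
Hence P(r = 4 | data) = (2/21) / (2/9) = 3/7.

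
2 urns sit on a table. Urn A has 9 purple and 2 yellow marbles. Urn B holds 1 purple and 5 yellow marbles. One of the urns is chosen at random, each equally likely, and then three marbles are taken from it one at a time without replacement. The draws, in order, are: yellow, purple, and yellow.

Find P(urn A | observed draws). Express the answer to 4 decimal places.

The likelihood of the observed sequence under each hypothesis: P(data | urn A) = (2/11)(9/10)(1/9) = 1/55; P(data | urn B) = (5/6)(1/5)(4/4) = 1/6.
The prior-weighted likelihoods are 1/2 · 1/55 = 1/110, 1/2 · 1/6 = 1/12; these sum to 61/660.
Therefore the posterior P(urn A | data) = (1/110) / (61/660) = 6/61.

0.0984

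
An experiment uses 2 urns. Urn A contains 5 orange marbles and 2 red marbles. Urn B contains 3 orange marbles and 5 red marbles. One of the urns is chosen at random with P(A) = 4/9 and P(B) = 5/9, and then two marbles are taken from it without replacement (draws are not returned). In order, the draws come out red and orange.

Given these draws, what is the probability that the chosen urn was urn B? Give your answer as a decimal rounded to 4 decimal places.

The likelihood of the observed sequence under each hypothesis: P(data | urn A) = (2/7)(5/6) = 5/21; P(data | urn B) = (5/8)(3/7) = 15/56.
The prior-weighted likelihoods are 4/9 · 5/21 = 20/189, 5/9 · 15/56 = 25/168; these sum to 55/216.
So P(urn B | data) = (25/168) / (55/216) = 45/77.

0.5844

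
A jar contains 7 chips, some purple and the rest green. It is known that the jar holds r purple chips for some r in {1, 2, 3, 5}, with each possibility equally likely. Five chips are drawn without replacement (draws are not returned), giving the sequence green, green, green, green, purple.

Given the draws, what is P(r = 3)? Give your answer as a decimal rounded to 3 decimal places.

0.107

Under each hypothesis, the probability of the observed sequence is: P(data | r = 1) = (6/7)(5/6)(4/5)(3/4)(1/3) = 1/7; P(data | r = 2) = (5/7)(4/6)(3/5)(2/4)(2/3) = 2/21; P(data | r = 3) = (4/7)(3/6)(2/5)(1/4)(3/3) = 1/35; P(data | r = 5) = (2/7)(1/6)(0/5) = 0.
Multiplying each by its prior: 1/4 · 1/7 = 1/28, 1/4 · 2/21 = 1/42, 1/4 · 1/35 = 1/140, 1/4 · 0 = 0; with total 1/15.
Therefore the posterior P(r = 3 | data) = (1/140) / (1/15) = 3/28.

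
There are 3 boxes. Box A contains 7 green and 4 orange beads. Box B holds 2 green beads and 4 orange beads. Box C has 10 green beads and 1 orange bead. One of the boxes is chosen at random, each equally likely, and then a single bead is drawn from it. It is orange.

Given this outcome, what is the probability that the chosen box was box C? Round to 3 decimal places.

0.081

Under each hypothesis, the probability of this draw is: P(data | box A) = (4/11) = 4/11; P(data | box B) = (4/6) = 2/3; P(data | box C) = (1/11) = 1/11.
Multiplying each by its prior: 1/3 · 4/11 = 4/33, 1/3 · 2/3 = 2/9, 1/3 · 1/11 = 1/33; these sum to 37/99.
Therefore the posterior P(box C | data) = (1/33) / (37/99) = 3/37.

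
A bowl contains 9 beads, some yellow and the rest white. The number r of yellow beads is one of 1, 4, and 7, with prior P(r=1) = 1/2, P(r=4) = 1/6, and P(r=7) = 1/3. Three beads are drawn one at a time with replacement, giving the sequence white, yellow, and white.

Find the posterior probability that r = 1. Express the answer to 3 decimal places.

Compute the likelihood of the observed sequence for each case: P(data | r = 1) = (8/9)(1/9)(8/9) = 0.087791; P(data | r = 4) = (5/9)(4/9)(5/9) = 0.13717; P(data | r = 7) = (2/9)(7/9)(2/9) = 0.038409.
Weighting by the prior gives 1/2 · 0.087791 = 0.043896, 1/6 · 0.13717 = 0.022862, 1/3 · 0.038409 = 0.012803; these sum to 0.079561.
So P(r = 1 | data) = (0.043896) / (0.079561) = 0.55172.

0.552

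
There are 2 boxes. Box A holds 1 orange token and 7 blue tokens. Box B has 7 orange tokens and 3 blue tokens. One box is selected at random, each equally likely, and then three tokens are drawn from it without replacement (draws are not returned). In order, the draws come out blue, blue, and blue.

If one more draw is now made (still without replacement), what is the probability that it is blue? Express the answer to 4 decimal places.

0.7895

For each hypothesis, P(data | H) works out to: P(data | box A) = (7/8)(6/7)(5/6) = 5/8; P(data | box B) = (3/10)(2/9)(1/8) = 1/120.
The prior-weighted likelihoods are 1/2 · 5/8 = 5/16, 1/2 · 1/120 = 1/240; these sum to 19/60.
Normalising, the posterior is P(box A | data) = 75/76, P(box B | data) = 1/76.
Averaging over the posterior, P(blue next | data) = (4/5)(75/76) + (0)(1/76) = 15/19.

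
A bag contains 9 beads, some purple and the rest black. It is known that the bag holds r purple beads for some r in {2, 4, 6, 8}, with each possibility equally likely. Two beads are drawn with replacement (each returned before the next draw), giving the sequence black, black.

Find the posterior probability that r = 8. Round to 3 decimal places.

For each hypothesis, P(data | H) works out to: P(data | r = 2) = (7/9)(7/9) = 49/81; P(data | r = 4) = (5/9)(5/9) = 25/81; P(data | r = 6) = (3/9)(3/9) = 1/9; P(data | r = 8) = (1/9)(1/9) = 1/81.
Weighting by the prior gives 1/4 · 49/81 = 49/324, 1/4 · 25/81 = 25/324, 1/4 · 1/9 = 1/36, 1/4 · 1/81 = 1/324; these sum to 7/27.
By Bayes' rule, P(r = 8 | data) = (1/324) / (7/27) = 1/84.

0.012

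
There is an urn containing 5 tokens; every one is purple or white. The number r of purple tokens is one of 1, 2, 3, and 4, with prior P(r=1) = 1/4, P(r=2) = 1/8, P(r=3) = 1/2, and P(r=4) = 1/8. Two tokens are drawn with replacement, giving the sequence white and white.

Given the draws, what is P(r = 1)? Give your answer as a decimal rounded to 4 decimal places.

0.5517

Compute the likelihood of the observed sequence for each case: P(data | r = 1) = (4/5)(4/5) = 16/25; P(data | r = 2) = (3/5)(3/5) = 9/25; P(data | r = 3) = (2/5)(2/5) = 4/25; P(data | r = 4) = (1/5)(1/5) = 1/25.
Weighting by the prior gives 1/4 · 16/25 = 4/25, 1/8 · 9/25 = 9/200, 1/2 · 4/25 = 2/25, 1/8 · 1/25 = 1/200; summing to 29/100.
Therefore the posterior P(r = 1 | data) = (4/25) / (29/100) = 16/29.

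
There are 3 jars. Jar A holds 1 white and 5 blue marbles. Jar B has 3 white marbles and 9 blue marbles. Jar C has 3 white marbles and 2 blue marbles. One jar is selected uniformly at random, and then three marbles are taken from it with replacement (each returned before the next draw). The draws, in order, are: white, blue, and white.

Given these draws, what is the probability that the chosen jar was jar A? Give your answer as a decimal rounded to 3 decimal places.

Under each hypothesis, the probability of the observed sequence is: P(data | jar A) = (1/6)(5/6)(1/6) = 0.023148; P(data | jar B) = (3/12)(9/12)(3/12) = 0.046875; P(data | jar C) = (3/5)(2/5)(3/5) = 0.144.
The prior-weighted likelihoods are 1/3 · 0.023148 = 0.007716, 1/3 · 0.046875 = 0.015625, 1/3 · 0.144 = 0.048; these sum to 0.071341.
Therefore the posterior P(jar A | data) = (0.007716) / (0.071341) = 0.10816.

0.108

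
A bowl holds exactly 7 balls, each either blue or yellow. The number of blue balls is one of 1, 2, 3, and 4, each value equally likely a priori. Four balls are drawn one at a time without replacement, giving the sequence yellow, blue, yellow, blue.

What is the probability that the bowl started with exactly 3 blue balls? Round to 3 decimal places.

Compute the likelihood of the observed sequence for each case: P(data | r = 1) = (6/7)(1/6)(5/5)(0/4) = 0; P(data | r = 2) = (5/7)(2/6)(4/5)(1/4) = 1/21; P(data | r = 3) = (4/7)(3/6)(3/5)(2/4) = 3/35; P(data | r = 4) = (3/7)(4/6)(2/5)(3/4) = 3/35.
Weighting by the prior gives 1/4 · 0 = 0, 1/4 · 1/21 = 1/84, 1/4 · 3/35 = 3/140, 1/4 · 3/35 = 3/140; summing to 23/420.
By Bayes' rule, P(r = 3 | data) = (3/140) / (23/420) = 9/23.

0.391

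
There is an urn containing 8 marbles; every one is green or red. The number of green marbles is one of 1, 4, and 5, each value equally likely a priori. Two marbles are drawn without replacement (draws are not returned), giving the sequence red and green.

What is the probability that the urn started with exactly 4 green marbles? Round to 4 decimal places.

0.4211

Compute the likelihood of the observed sequence for each case: P(data | r = 1) = (7/8)(1/7) = 1/8; P(data | r = 4) = (4/8)(4/7) = 2/7; P(data | r = 5) = (3/8)(5/7) = 15/56.
The prior-weighted likelihoods are 1/3 · 1/8 = 1/24, 1/3 · 2/7 = 2/21, 1/3 · 15/56 = 5/56; with total 19/84.
Therefore the posterior P(r = 4 | data) = (2/21) / (19/84) = 8/19.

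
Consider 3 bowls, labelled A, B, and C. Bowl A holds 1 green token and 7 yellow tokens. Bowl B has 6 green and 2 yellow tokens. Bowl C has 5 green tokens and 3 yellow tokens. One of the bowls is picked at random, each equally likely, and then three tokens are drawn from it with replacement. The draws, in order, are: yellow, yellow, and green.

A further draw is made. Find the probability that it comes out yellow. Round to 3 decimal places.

0.557

The likelihood of the observed sequence under each hypothesis: P(data | bowl A) = (7/8)(7/8)(1/8) = 0.095703; P(data | bowl B) = (2/8)(2/8)(6/8) = 0.046875; P(data | bowl C) = (3/8)(3/8)(5/8) = 0.087891.
Weighting by the prior gives 1/3 · 0.095703 = 0.031901, 1/3 · 0.046875 = 0.015625, 1/3 · 0.087891 = 0.029297; these sum to 0.076823.
Normalising, the posterior is P(bowl A | data) = 0.41525, P(bowl B | data) = 0.20339, P(bowl C | data) = 0.38136.
The predictive probability is P(yellow next | data) = (7/8)(0.41525) + (1/4)(0.20339) + (3/8)(0.38136) = 0.5572.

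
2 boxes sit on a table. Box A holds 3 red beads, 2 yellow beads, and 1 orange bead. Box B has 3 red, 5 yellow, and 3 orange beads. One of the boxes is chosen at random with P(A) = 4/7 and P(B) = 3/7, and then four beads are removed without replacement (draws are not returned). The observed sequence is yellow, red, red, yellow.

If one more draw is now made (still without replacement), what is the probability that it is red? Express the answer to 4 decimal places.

Compute the likelihood of the observed sequence for each case: P(data | box A) = (2/6)(3/5)(2/4)(1/3) = 0.033333; P(data | box B) = (5/11)(3/10)(2/9)(4/8) = 0.015152.
The prior-weighted likelihoods are 4/7 · 0.033333 = 0.019048, 3/7 · 0.015152 = 0.0064935; these sum to 0.025541.
Normalising, the posterior is P(box A | data) = 0.74576, P(box B | data) = 0.25424.
Averaging over the posterior, P(red next | data) = (1/2)(0.74576) + (1/7)(0.25424) = 0.4092.

0.4092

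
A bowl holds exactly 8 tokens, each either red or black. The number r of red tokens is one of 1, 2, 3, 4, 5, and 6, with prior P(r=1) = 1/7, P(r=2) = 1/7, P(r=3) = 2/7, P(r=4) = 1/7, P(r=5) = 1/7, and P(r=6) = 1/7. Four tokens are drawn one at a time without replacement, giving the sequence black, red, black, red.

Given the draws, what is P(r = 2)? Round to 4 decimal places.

Compute the likelihood of the observed sequence for each case: P(data | r = 1) = (7/8)(1/7)(6/6)(0/5) = 0; P(data | r = 2) = (6/8)(2/7)(5/6)(1/5) = 1/28; P(data | r = 3) = (5/8)(3/7)(4/6)(2/5) = 1/14; P(data | r = 4) = (4/8)(4/7)(3/6)(3/5) = 3/35; P(data | r = 5) = (3/8)(5/7)(2/6)(4/5) = 1/14; P(data | r = 6) = (2/8)(6/7)(1/6)(5/5) = 1/28.
The prior-weighted likelihoods are 1/7 · 0 = 0, 1/7 · 1/28 = 1/196, 2/7 · 1/14 = 1/49, 1/7 · 3/35 = 3/245, 1/7 · 1/14 = 1/98, 1/7 · 1/28 = 1/196; with total 13/245.
Therefore the posterior P(r = 2 | data) = (1/196) / (13/245) = 5/52.

0.0962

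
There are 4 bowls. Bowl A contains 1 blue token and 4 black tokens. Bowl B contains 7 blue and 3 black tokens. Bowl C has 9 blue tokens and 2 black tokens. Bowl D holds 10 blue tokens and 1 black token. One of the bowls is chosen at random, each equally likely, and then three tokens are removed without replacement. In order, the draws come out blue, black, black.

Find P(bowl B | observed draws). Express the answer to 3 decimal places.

Under each hypothesis, the probability of the observed sequence is: P(data | bowl A) = (1/5)(4/4)(3/3) = 0.2; P(data | bowl B) = (7/10)(3/9)(2/8) = 0.058333; P(data | bowl C) = (9/11)(2/10)(1/9) = 0.018182; P(data | bowl D) = (10/11)(1/10)(0/9) = 0.
Multiplying each by its prior: 1/4 · 0.2 = 0.05, 1/4 · 0.058333 = 0.014583, 1/4 · 0.018182 = 0.0045455, 1/4 · 0 = 0; summing to 0.069129.
By Bayes' rule, P(bowl B | data) = (0.014583) / (0.069129) = 0.21096.

0.211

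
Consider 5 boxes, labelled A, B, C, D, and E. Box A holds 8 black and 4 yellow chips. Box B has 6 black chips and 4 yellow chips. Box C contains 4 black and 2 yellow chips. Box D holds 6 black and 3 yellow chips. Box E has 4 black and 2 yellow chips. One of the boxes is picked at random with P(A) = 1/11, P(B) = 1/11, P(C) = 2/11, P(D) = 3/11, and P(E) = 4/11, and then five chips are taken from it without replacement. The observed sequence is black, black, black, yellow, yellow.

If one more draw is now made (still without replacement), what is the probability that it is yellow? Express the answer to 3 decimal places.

0.106

The likelihood of the observed sequence under each hypothesis: P(data | box A) = (8/12)(7/11)(6/10)(4/9)(3/8) = 0.042424; P(data | box B) = (6/10)(5/9)(4/8)(4/7)(3/6) = 0.047619; P(data | box C) = (4/6)(3/5)(2/4)(2/3)(1/2) = 0.066667; P(data | box D) = (6/9)(5/8)(4/7)(3/6)(2/5) = 0.047619; P(data | box E) = (4/6)(3/5)(2/4)(2/3)(1/2) = 0.066667.
The prior-weighted likelihoods are 1/11 · 0.042424 = 0.0038567, 1/11 · 0.047619 = 0.004329, 2/11 · 0.066667 = 0.012121, 3/11 · 0.047619 = 0.012987, 4/11 · 0.066667 = 0.024242; with total 0.057536.
The posterior is then P(box A | data) = 0.067031, P(box B | data) = 0.075239, P(box C | data) = 0.21067, P(box D | data) = 0.22572, P(box E | data) = 0.42134.
So P(yellow next | data) = Σ P(yellow next | H) P(H | data) = (2/7)(0.067031) + (2/5)(0.075239) + (0)(0.21067) + (1/4)(0.22572) + (0)(0.42134) = 0.10568.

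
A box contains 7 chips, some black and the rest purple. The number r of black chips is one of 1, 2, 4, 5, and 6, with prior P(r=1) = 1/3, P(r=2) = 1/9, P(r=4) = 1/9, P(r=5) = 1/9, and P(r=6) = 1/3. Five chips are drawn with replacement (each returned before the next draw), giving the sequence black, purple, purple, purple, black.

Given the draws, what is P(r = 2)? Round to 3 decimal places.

Compute the likelihood of the observed sequence for each case: P(data | r = 1) = (1/7)(6/7)(6/7)(6/7)(1/7) = 0.012852; P(data | r = 2) = (2/7)(5/7)(5/7)(5/7)(2/7) = 0.02975; P(data | r = 4) = (4/7)(3/7)(3/7)(3/7)(4/7) = 0.025704; P(data | r = 5) = (5/7)(2/7)(2/7)(2/7)(5/7) = 0.0119; P(data | r = 6) = (6/7)(1/7)(1/7)(1/7)(6/7) = 0.002142.
Multiplying each by its prior: 1/3 · 0.012852 = 0.0042839, 1/9 · 0.02975 = 0.0033055, 1/9 · 0.025704 = 0.002856, 1/9 · 0.0119 = 0.0013222, 1/3 · 0.002142 = 0.00071399; with total 0.012482.
So P(r = 2 | data) = (0.0033055) / (0.012482) = 0.26483.

0.265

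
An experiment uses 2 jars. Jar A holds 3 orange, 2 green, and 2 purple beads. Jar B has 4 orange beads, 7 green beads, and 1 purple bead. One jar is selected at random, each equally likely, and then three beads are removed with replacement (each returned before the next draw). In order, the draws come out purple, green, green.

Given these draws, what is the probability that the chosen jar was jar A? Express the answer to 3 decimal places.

0.451

Under each hypothesis, the probability of the observed sequence is: P(data | jar A) = (2/7)(2/7)(2/7) = 0.023324; P(data | jar B) = (1/12)(7/12)(7/12) = 0.028356.
Weighting by the prior gives 1/2 · 0.023324 = 0.011662, 1/2 · 0.028356 = 0.014178; summing to 0.02584.
Hence P(jar A | data) = (0.011662) / (0.02584) = 0.45131.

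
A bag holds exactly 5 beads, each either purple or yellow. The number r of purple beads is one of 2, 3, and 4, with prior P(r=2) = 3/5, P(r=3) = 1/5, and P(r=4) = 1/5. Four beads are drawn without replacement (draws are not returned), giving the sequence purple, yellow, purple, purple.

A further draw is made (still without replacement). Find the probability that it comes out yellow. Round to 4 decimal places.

Compute the likelihood of the observed sequence for each case: P(data | r = 2) = (2/5)(3/4)(1/3)(0/2) = 0; P(data | r = 3) = (3/5)(2/4)(2/3)(1/2) = 1/10; P(data | r = 4) = (4/5)(1/4)(3/3)(2/2) = 1/5.
The prior-weighted likelihoods are 3/5 · 0 = 0, 1/5 · 1/10 = 1/50, 1/5 · 1/5 = 1/25; these sum to 3/50.
Dividing through by the total gives posterior P(r = 2 | data) = 0, P(r = 3 | data) = 1/3, P(r = 4 | data) = 2/3.
So P(yellow next | data) = Σ P(yellow next | H) P(H | data) = (1)(1/3) + (0)(2/3) = 1/3.

0.3333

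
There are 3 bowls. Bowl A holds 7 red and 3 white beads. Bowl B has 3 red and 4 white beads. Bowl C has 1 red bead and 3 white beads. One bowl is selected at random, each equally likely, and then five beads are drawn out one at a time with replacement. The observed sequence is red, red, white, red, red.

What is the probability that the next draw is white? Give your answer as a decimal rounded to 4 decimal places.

For each hypothesis, P(data | H) works out to: P(data | bowl A) = (7/10)(7/10)(3/10)(7/10)(7/10) = 0.07203; P(data | bowl B) = (3/7)(3/7)(4/7)(3/7)(3/7) = 0.019278; P(data | bowl C) = (1/4)(1/4)(3/4)(1/4)(1/4) = 0.0029297.
Weighting by the prior gives 1/3 · 0.07203 = 0.02401, 1/3 · 0.019278 = 0.0064259, 1/3 · 0.0029297 = 0.00097656; summing to 0.031412.
Dividing through by the total gives posterior P(bowl A | data) = 0.76435, P(bowl B | data) = 0.20457, P(bowl C | data) = 0.031088.
The predictive probability is P(white next | data) = (3/10)(0.76435) + (4/7)(0.20457) + (3/4)(0.031088) = 0.36951.

0.3695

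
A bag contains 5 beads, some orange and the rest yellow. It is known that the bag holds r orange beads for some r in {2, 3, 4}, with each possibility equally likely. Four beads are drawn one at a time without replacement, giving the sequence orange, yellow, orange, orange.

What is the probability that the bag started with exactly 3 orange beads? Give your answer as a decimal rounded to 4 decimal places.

Compute the likelihood of the observed sequence for each case: P(data | r = 2) = (2/5)(3/4)(1/3)(0/2) = 0; P(data | r = 3) = (3/5)(2/4)(2/3)(1/2) = 1/10; P(data | r = 4) = (4/5)(1/4)(3/3)(2/2) = 1/5.
Weighting by the prior gives 1/3 · 0 = 0, 1/3 · 1/10 = 1/30, 1/3 · 1/5 = 1/15; summing to 1/10.
By Bayes' rule, P(r = 3 | data) = (1/30) / (1/10) = 1/3.

0.3333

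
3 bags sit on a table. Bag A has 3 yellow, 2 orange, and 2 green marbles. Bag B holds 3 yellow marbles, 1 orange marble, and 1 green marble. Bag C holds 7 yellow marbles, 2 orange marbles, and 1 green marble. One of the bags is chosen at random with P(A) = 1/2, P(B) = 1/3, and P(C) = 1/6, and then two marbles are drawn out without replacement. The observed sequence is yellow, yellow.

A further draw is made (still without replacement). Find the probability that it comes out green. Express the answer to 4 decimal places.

0.2874

For each hypothesis, P(data | H) works out to: P(data | bag A) = (3/7)(2/6) = 1/7; P(data | bag B) = (3/5)(2/4) = 3/10; P(data | bag C) = (7/10)(6/9) = 7/15.
Multiplying each by its prior: 1/2 · 1/7 = 1/14, 1/3 · 3/10 = 1/10, 1/6 · 7/15 = 7/90; summing to 157/630.
Normalising, the posterior is P(bag A | data) = 0.28662, P(bag B | data) = 0.40127, P(bag C | data) = 0.3121.
So P(green next | data) = Σ P(green next | H) P(H | data) = (2/5)(0.28662) + (1/3)(0.40127) + (1/8)(0.3121) = 0.28742.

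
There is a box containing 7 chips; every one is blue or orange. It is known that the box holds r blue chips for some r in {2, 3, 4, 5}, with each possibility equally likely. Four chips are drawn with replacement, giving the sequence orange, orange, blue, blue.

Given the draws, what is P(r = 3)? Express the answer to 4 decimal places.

0.2951

For each hypothesis, P(data | H) works out to: P(data | r = 2) = (5/7)(5/7)(2/7)(2/7) = 0.041649; P(data | r = 3) = (4/7)(4/7)(3/7)(3/7) = 0.059975; P(data | r = 4) = (3/7)(3/7)(4/7)(4/7) = 0.059975; P(data | r = 5) = (2/7)(2/7)(5/7)(5/7) = 0.041649.
Multiplying each by its prior: 1/4 · 0.041649 = 0.010412, 1/4 · 0.059975 = 0.014994, 1/4 · 0.059975 = 0.014994, 1/4 · 0.041649 = 0.010412; these sum to 0.050812.
Therefore the posterior P(r = 3 | data) = (0.014994) / (0.050812) = 0.29508.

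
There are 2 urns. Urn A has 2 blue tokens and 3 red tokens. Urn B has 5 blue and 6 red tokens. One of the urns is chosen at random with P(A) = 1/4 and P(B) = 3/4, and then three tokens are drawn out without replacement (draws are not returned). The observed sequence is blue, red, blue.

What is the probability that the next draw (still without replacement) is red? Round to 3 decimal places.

For each hypothesis, P(data | H) works out to: P(data | urn A) = (2/5)(3/4)(1/3) = 1/10; P(data | urn B) = (5/11)(6/10)(4/9) = 4/33.
The prior-weighted likelihoods are 1/4 · 1/10 = 1/40, 3/4 · 4/33 = 1/11; these sum to 51/440.
The posterior is then P(urn A | data) = 11/51, P(urn B | data) = 40/51.
The predictive probability is P(red next | data) = (1)(11/51) + (5/8)(40/51) = 12/17.

0.706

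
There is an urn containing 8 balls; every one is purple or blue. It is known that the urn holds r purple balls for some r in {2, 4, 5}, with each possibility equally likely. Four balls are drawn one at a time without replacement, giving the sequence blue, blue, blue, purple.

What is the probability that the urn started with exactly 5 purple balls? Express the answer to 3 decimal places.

The likelihood of the observed sequence under each hypothesis: P(data | r = 2) = (6/8)(5/7)(4/6)(2/5) = 1/7; P(data | r = 4) = (4/8)(3/7)(2/6)(4/5) = 2/35; P(data | r = 5) = (3/8)(2/7)(1/6)(5/5) = 1/56.
Weighting by the prior gives 1/3 · 1/7 = 1/21, 1/3 · 2/35 = 2/105, 1/3 · 1/56 = 1/168; with total 61/840.
So P(r = 5 | data) = (1/168) / (61/840) = 5/61.

0.082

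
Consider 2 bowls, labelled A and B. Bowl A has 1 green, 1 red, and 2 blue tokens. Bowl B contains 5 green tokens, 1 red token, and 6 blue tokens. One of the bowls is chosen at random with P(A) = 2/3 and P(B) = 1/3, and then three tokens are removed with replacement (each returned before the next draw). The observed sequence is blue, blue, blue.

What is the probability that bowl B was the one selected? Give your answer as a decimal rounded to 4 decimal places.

For each hypothesis, P(data | H) works out to: P(data | bowl A) = (2/4)(2/4)(2/4) = 1/8; P(data | bowl B) = (6/12)(6/12)(6/12) = 1/8.
The prior-weighted likelihoods are 2/3 · 1/8 = 1/12, 1/3 · 1/8 = 1/24; with total 1/8.
So P(bowl B | data) = (1/24) / (1/8) = 1/3.

0.3333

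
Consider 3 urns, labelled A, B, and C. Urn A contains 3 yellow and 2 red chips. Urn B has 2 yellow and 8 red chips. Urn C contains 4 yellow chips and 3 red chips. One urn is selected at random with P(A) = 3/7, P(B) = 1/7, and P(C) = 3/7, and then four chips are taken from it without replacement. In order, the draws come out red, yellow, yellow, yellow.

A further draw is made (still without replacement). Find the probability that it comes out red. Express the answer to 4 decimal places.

0.8462

The likelihood of the observed sequence under each hypothesis: P(data | urn A) = (2/5)(3/4)(2/3)(1/2) = 1/10; P(data | urn B) = (8/10)(2/9)(1/8)(0/7) = 0; P(data | urn C) = (3/7)(4/6)(3/5)(2/4) = 3/35.
Multiplying each by its prior: 3/7 · 1/10 = 3/70, 1/7 · 0 = 0, 3/7 · 3/35 = 9/245; these sum to 39/490.
Normalising, the posterior is P(urn A | data) = 7/13, P(urn B | data) = 0, P(urn C | data) = 6/13.
So P(red next | data) = Σ P(red next | H) P(H | data) = (1)(7/13) + (2/3)(6/13) = 11/13.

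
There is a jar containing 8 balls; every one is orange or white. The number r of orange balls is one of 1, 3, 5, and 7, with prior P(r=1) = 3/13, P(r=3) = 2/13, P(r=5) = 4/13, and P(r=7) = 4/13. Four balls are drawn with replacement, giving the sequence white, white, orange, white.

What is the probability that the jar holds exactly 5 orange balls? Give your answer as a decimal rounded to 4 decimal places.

For each hypothesis, P(data | H) works out to: P(data | r = 1) = (7/8)(7/8)(1/8)(7/8) = 0.08374; P(data | r = 3) = (5/8)(5/8)(3/8)(5/8) = 0.091553; P(data | r = 5) = (3/8)(3/8)(5/8)(3/8) = 0.032959; P(data | r = 7) = (1/8)(1/8)(7/8)(1/8) = 0.001709.
Multiplying each by its prior: 3/13 · 0.08374 = 0.019325, 2/13 · 0.091553 = 0.014085, 4/13 · 0.032959 = 0.010141, 4/13 · 0.001709 = 0.00052584; these sum to 0.044077.
Therefore the posterior P(r = 5 | data) = (0.010141) / (0.044077) = 0.23008.

0.2301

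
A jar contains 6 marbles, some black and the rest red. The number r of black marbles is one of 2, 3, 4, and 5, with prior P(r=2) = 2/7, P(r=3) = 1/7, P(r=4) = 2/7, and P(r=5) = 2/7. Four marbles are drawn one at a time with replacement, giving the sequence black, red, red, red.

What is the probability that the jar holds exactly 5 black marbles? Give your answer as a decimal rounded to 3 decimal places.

Under each hypothesis, the probability of the observed sequence is: P(data | r = 2) = (2/6)(4/6)(4/6)(4/6) = 0.098765; P(data | r = 3) = (3/6)(3/6)(3/6)(3/6) = 0.0625; P(data | r = 4) = (4/6)(2/6)(2/6)(2/6) = 0.024691; P(data | r = 5) = (5/6)(1/6)(1/6)(1/6) = 0.003858.
Multiplying each by its prior: 2/7 · 0.098765 = 0.028219, 1/7 · 0.0625 = 0.0089286, 2/7 · 0.024691 = 0.0070547, 2/7 · 0.003858 = 0.0011023; these sum to 0.045304.
Therefore the posterior P(r = 5 | data) = (0.0011023) / (0.045304) = 0.024331.

0.024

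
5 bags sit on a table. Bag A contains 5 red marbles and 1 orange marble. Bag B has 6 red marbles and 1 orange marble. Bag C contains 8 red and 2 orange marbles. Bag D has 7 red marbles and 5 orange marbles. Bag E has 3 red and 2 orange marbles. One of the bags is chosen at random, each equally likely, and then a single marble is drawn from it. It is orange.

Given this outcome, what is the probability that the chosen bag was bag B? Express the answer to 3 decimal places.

The likelihood of this draw under each hypothesis: P(data | bag A) = (1/6) = 0.16667; P(data | bag B) = (1/7) = 0.14286; P(data | bag C) = (2/10) = 0.2; P(data | bag D) = (5/12) = 0.41667; P(data | bag E) = (2/5) = 0.4.
Weighting by the prior gives 1/5 · 0.16667 = 0.033333, 1/5 · 0.14286 = 0.028571, 1/5 · 0.2 = 0.04, 1/5 · 0.41667 = 0.083333, 1/5 · 0.4 = 0.08; these sum to 0.26524.
Hence P(bag B | data) = (0.028571) / (0.26524) = 0.10772.

0.108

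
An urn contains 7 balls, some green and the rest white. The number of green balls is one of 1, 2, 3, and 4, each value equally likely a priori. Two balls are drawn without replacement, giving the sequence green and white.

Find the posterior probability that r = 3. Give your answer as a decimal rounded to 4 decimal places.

0.3000

Compute the likelihood of the observed sequence for each case: P(data | r = 1) = (1/7)(6/6) = 1/7; P(data | r = 2) = (2/7)(5/6) = 5/21; P(data | r = 3) = (3/7)(4/6) = 2/7; P(data | r = 4) = (4/7)(3/6) = 2/7.
The prior-weighted likelihoods are 1/4 · 1/7 = 1/28, 1/4 · 5/21 = 5/84, 1/4 · 2/7 = 1/14, 1/4 · 2/7 = 1/14; with total 5/21.
Hence P(r = 3 | data) = (1/14) / (5/21) = 3/10.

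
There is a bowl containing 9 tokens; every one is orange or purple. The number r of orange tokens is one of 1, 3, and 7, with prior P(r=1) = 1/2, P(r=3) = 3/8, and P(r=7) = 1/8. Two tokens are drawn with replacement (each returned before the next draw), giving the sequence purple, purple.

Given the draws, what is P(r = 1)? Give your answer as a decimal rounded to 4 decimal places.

0.6957

The likelihood of the observed sequence under each hypothesis: P(data | r = 1) = (8/9)(8/9) = 64/81; P(data | r = 3) = (6/9)(6/9) = 4/9; P(data | r = 7) = (2/9)(2/9) = 4/81.
Weighting by the prior gives 1/2 · 64/81 = 32/81, 3/8 · 4/9 = 1/6, 1/8 · 4/81 = 1/162; these sum to 46/81.
So P(r = 1 | data) = (32/81) / (46/81) = 16/23.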